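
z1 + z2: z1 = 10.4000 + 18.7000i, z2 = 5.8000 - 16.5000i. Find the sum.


Real: 10.4 + 5.8 = 16.2
Imag: 18.7 - 16.5 = 2.2

16.2000 + 2.2000i


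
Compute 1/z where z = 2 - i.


|z|^2 = 4+1 = 5
1/z = (2 + 1i)/5

1/z = 0.4000 + 0.2000i


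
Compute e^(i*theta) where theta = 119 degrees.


cos(119°) = -0.4848
sin(119°) = 0.8746

e^(i*119°) = -0.4848 + 0.8746i


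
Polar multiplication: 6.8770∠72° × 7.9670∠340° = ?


r = 6.8770 * 7.9670 = 54.7891
theta = 72° + 340° = 412° = 52° (mod 360)

54.7891 cis(52°)


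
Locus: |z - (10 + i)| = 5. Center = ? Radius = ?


|z - z0| = r is a circle with center z0 and radius r.
Center = (10, 1), radius = 5

Circle with center (10, 1) and radius 5


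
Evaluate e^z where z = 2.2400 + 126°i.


e^2.2400 = 9.3933
cos(126°) = -0.58779
sin(126°) = 0.80902
Real = 9.3933*(-0.58779) = -5.5213
Imag = 9.3933*0.80902 = 7.5994

-5.5213 + 7.5994i


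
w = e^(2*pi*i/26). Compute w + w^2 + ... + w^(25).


With w = e^(2*pi*i/26), all 26 of the 26th roots of unity w^0 = 1, w, ..., w^(25) sum to 0: 1 + w + ... + w^(25) = (1 - w^26)/(1 - w) = 0 since w^26 = 1, w ≠ 1.
Removing the root 1: w + w^2 + ... + w^(25) = 0 - 1 = -1

Sum = -1


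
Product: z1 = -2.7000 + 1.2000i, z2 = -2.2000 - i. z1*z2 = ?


Real = -2.7*(-2.2) - 1.2*(-1) = 5.94 - (-1.2) = 7.14
Imag = -2.7*(-1) - (2.2)*1.2 = 2.7 - (2.64) = 0.06

7.1400 + 0.0600i


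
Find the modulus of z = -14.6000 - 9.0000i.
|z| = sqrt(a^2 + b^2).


|z| = sqrt((-14.6)^2 + (-9)^2) = sqrt(213.16 + 81) = sqrt(294.16) = 17.1511

|z| = 17.1511


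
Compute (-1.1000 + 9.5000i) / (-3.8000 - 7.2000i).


Conjugate of z2 = -3.8000 + 7.2000i
Numerator: (-1.1000 + 9.5000i)(-3.8000 + 7.2000i) = -64.2200 - 44.0200i
Denominator: (-3.8)^2 + (-7.2)^2 = 66.28
Result = (-64.2200 - 44.0200i)/66.28

-0.9689 - 0.6642i


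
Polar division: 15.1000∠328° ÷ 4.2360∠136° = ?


r = 15.1000 / 4.2360 = 3.5647
theta = 328° - 136° = 192° = 192° (mod 360)

3.5647 cis(192°)


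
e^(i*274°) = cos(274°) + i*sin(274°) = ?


cos(274°) = 0.0698
sin(274°) = -0.9976

e^(i*274°) = 0.0698 - 0.9976i


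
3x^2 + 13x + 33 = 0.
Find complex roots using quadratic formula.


disc = 13^2 - 4*3*33 = 169 - 396 = -227
sqrt(|disc|) = sqrt(227) = 15.0665
Real part = -13/(2*3) = -2.1667
Imag part = 15.0665/(2*3) = 2.5111

-2.1667 ± 2.5111i


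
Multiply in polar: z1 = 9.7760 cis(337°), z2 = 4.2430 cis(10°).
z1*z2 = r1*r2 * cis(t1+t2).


r = 9.7760 * 4.2430 = 41.4796
theta = 337° + 10° = 347° = 347° (mod 360)

41.4796 cis(347°)


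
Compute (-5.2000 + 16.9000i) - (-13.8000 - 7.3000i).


Real: -5.2 + 13.8 = 8.6
Imag: 16.9 + 7.3 = 24.2

8.6000 + 24.2000i


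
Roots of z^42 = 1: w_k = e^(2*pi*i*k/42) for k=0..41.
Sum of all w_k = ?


The sum of all 42th roots of unity is 0.
Geometric series: (1 - w^42)/(1 - w) = (1-1)/(1-w) = 0 since w^42 = 1, w ≠ 1.
Alternatively: coefficient of z^41 in z^42 - 1 is 0.

0


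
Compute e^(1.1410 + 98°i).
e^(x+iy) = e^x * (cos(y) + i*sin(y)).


e^1.1410 = 3.1299
cos(98°) = -0.13917
sin(98°) = 0.99027
Real = 3.1299*(-0.13917) = -0.4356
Imag = 3.1299*0.99027 = 3.0994

-0.4356 + 3.0994i


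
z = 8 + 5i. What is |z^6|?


|z| = sqrt(64+25) = sqrt(89) = 9.4340
|z^6| = |z|^6 = (sqrt(89))^6 = 89^3 = 704969

|z^6| = 704969


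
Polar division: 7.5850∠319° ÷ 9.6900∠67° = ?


r = 7.5850 / 9.6900 = 0.7828
theta = 319° - 67° = 252° = 252° (mod 360)

0.7828 cis(252°)


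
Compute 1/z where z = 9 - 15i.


|z|^2 = 81+225 = 306
1/z = (9 + 15i)/306

1/z = 0.0294 + 0.0490i


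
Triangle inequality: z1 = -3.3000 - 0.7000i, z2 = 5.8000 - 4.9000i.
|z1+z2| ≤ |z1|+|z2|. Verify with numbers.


|z1| = sqrt((-3.3)^2 + (-0.7)^2) = sqrt(11.38) = 3.3734
|z2| = sqrt(5.8^2 + (-4.9)^2) = sqrt(57.65) = 7.5928
z1+z2 = 2.5000 - 5.6000i
|z1+z2| = sqrt(37.61) = 6.1327
|z1|+|z2| = 3.3734 + 7.5928 = 10.9662

|z1+z2| = 6.1327 ≤ |z1|+|z2| = 10.9662 (verified)


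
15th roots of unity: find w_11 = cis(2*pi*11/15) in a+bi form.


Angle = 360*11/15 = 264°
a = cos(264°) = -0.1045
b = sin(264°) = -0.9945

-0.1045 - 0.9945i


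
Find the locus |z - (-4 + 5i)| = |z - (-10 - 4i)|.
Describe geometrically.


Equal distances means the locus is the perpendicular bisector of z1 and z2.
Midpoint = ((-4+(-10))/2, (5+(-4))/2) = (-7.0000, 0.5000)

Perpendicular bisector through (-7.0000, 0.5000)


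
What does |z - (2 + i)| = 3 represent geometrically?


|z - z0| = r is a circle with center z0 and radius r.
Center = (2, 1), radius = 3

Circle with center (2, 1) and radius 3


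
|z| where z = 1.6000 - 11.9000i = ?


|z| = sqrt(1.6^2 + (-11.9)^2) = sqrt(2.56 + 141.61) = sqrt(144.17) = 12.0071

|z| = 12.0071


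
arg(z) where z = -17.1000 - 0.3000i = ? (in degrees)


Re = -17.1, Im = -0.3
arg = atan2(-0.3, -17.1) = -178.9949 degrees

arg(z) = -178.9949 degrees


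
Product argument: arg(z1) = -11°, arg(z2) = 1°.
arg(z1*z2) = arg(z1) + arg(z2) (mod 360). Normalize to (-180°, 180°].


arg(z1*z2) = -11° + 1° = -10°
Normalized to (-180°, 180°]: -10°

-10°


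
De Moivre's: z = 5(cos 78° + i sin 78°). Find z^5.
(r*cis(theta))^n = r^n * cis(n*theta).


r^5 = 5^5 = 3125
n*theta = 5*78° = 390° = 30° (mod 360)
a = 3125*cos(30°) = 2706.3294
b = 3125*sin(30°) = 1562.5000

3125 cis(30°) = 2706.3294 + 1562.5000i


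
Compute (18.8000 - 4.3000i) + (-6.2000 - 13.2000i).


Real: 18.8 - 6.2 = 12.6
Imag: -4.3 - 13.2 = -17.5

12.6000 - 17.5000i


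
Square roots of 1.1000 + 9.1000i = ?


|z| = sqrt(1.21+82.81) = 9.1662
sqrt((|z|+a)/2) = sqrt((9.1662+1.1)/2) = sqrt(5.1331) = 2.2656
sqrt((|z|-a)/2) = sqrt((9.1662-1.1)/2) = sqrt(4.0331) = 2.0083

±(2.2656 + 2.0083i) i.e. 2.2656 + 2.0083i and -2.2656 - 2.0083i


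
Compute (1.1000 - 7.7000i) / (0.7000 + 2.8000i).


Conjugate of z2 = 0.7000 - 2.8000i
Numerator: (1.1000 - 7.7000i)(0.7000 - 2.8000i) = -20.7900 - 8.4700i
Denominator: 0.7^2 + 2.8^2 = 8.33
Result = (-20.7900 - 8.4700i)/8.33

-2.4958 - 1.0168i


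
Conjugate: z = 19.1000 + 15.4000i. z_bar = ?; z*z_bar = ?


z_bar = 19.1000 - 15.4000i
z*z_bar = 19.1^2 + 15.4^2 = 364.81 + 237.16 = 601.97

z_bar = 19.1000 - 15.4000i, z*z_bar = 601.97


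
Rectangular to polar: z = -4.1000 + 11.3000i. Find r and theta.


r = sqrt(16.81+127.69) = sqrt(144.5) = 12.0208
theta = atan2(11.3, -4.1) = 109.9424 degrees

r = 12.0208, theta = 109.9424 degrees


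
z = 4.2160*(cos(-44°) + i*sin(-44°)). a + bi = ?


a = 4.2160*cos(-44°) = 4.2160*0.71934 = 3.0327
b = 4.2160*sin(-44°) = 4.2160*(-0.69466) = -2.9287

3.0327 - 2.9287i


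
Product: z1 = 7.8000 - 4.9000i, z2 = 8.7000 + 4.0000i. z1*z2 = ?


Real = 7.8*8.7 - (-4.9)*4 = 67.86 - (-19.6) = 87.46
Imag = 7.8*4 + 8.7*(-4.9) = 31.2 - (42.63) = -11.43

87.4600 - 11.4300i


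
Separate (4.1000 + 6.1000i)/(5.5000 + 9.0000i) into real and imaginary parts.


Multiply by conjugate: (4.1000 + 6.1000i)(5.5000 - 9.0000i) / (5.5^2 + 9^2)
Numerator real = 4.1*5.5 + 6.1*9 = 77.45
Numerator imag = 6.1*5.5 - 4.1*9 = -3.35
Denominator = 111.25
Re(z) = 77.45/111.25 = 0.6962
Im(z) = -3.35/111.25 = -0.0301

Re(z) = 0.6962, Im(z) = -0.0301


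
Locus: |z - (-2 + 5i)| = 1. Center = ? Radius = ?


|z - z0| = r is a circle with center z0 and radius r.
Center = (-2, 5), radius = 1

Circle with center (-2, 5) and radius 1


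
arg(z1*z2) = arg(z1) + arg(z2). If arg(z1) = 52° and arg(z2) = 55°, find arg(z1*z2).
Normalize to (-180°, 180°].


arg(z1*z2) = 52° + 55° = 107°
Normalized to (-180°, 180°]: 107°

107°


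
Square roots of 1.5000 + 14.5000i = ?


|z| = sqrt(2.25+210.25) = 14.5774
sqrt((|z|+a)/2) = sqrt((14.5774+1.5)/2) = sqrt(8.0387) = 2.8353
sqrt((|z|-a)/2) = sqrt((14.5774-1.5)/2) = sqrt(6.5387) = 2.5571

±(2.8353 + 2.5571i) i.e. 2.8353 + 2.5571i and -2.8353 - 2.5571i


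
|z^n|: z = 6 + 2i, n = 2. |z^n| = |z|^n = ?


|z| = sqrt(36+4) = sqrt(40) = 6.3246
|z^2| = |z|^2 = (sqrt(40))^2 = 40

|z^2| = 40


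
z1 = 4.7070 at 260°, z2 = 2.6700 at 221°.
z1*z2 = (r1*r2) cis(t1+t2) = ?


r = 4.7070 * 2.6700 = 12.5677
theta = 260° + 221° = 481° = 121° (mod 360)

12.5677 cis(121°)


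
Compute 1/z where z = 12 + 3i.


|z|^2 = 144+9 = 153
1/z = (12 - 3i)/153

1/z = 0.0784 - 0.0196i


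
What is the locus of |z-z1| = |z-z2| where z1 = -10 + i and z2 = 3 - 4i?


Equal distances means the locus is the perpendicular bisector of z1 and z2.
Midpoint = ((-10+3)/2, (1+(-4))/2) = (-3.5000, -1.5000)

Perpendicular bisector through (-3.5000, -1.5000)


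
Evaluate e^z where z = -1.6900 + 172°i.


e^-1.6900 = 0.1845
cos(172°) = -0.9903
sin(172°) = 0.1392
Real = 0.1845*(-0.9903) = -0.1827
Imag = 0.1845*0.1392 = 0.0257

-0.1827 + 0.0257i


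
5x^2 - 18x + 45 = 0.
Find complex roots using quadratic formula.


disc = (-18)^2 - 4*5*45 = 324 - 900 = -576
sqrt(|disc|) = sqrt(576) = 24.0000
Real part = 18/(2*5) = 1.8000
Imag part = 24.0000/(2*5) = 2.4000

1.8000 ± 2.4000i


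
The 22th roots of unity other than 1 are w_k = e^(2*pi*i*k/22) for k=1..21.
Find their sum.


With w = e^(2*pi*i/22), all 22 of the 22th roots of unity w^0 = 1, w, ..., w^(21) sum to 0: 1 + w + ... + w^(21) = (1 - w^22)/(1 - w) = 0 since w^22 = 1, w ≠ 1.
Removing the root 1: w + w^2 + ... + w^(21) = 0 - 1 = -1

Sum = -1


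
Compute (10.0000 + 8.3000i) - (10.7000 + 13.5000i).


Real: 10 - 10.7 = -0.7
Imag: 8.3 - 13.5 = -5.2

-0.7000 - 5.2000i


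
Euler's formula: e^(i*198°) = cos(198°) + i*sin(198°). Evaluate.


cos(198°) = -0.9511
sin(198°) = -0.3090

e^(i*198°) = -0.9511 - 0.3090i


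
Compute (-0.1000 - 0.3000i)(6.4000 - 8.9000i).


Real = -0.1*6.4 - (-0.3)*(-8.9) = -0.64 - 2.67 = -3.31
Imag = -0.1*(-8.9) + 6.4*(-0.3) = 0.89 - (1.92) = -1.03

-3.3100 - 1.0300i


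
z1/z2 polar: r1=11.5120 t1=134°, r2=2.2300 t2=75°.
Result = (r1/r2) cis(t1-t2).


r = 11.5120 / 2.2300 = 5.1623
theta = 134° - 75° = 59° = 59° (mod 360)

5.1623 cis(59°)


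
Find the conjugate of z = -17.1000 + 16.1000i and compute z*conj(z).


z_bar = -17.1000 - 16.1000i
z*z_bar = (-17.1)^2 + 16.1^2 = 292.41 + 259.21 = 551.62

z_bar = -17.1000 - 16.1000i, z*z_bar = 551.62


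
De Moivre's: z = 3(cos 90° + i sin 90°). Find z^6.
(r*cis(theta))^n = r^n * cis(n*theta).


r^6 = 3^6 = 729
n*theta = 6*90° = 540° = 180° (mod 360)
a = 729*cos(180°) = -729.0000
b = 729*sin(180°) = 0

729 cis(180°) = -729.0000 + 0i


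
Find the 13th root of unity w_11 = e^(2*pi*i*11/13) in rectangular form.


Angle = 360*11/13 = 304.6154°
a = cos(304.6154°) = 0.5681
b = sin(304.6154°) = -0.8230

0.5681 - 0.8230i


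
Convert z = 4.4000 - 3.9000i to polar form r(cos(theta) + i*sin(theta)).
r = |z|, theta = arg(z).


r = sqrt(19.36+15.21) = sqrt(34.57) = 5.8796
theta = atan2(-3.9, 4.4) = -41.5526 degrees

r = 5.8796, theta = -41.5526 degrees


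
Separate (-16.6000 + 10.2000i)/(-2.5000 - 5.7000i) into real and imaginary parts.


Multiply by conjugate: (-16.6000 + 10.2000i)(-2.5000 + 5.7000i) / ((-2.5)^2 + (-5.7)^2)
Numerator real = -16.6*(-2.5) + 10.2*(-5.7) = -16.64
Numerator imag = 10.2*(-2.5) - (-16.6)*(-5.7) = -120.12
Denominator = 38.74
Re(z) = -16.64/38.74 = -0.4295
Im(z) = -120.12/38.74 = -3.1007

Re(z) = -0.4295, Im(z) = -3.1007


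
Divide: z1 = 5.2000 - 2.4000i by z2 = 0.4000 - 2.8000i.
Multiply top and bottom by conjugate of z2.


Conjugate of z2 = 0.4000 + 2.8000i
Numerator: (5.2000 - 2.4000i)(0.4000 + 2.8000i) = 8.8000 + 13.6000i
Denominator: 0.4^2 + (-2.8)^2 = 8
Result = (8.8000 + 13.6000i)/8

1.1000 + 1.7000i


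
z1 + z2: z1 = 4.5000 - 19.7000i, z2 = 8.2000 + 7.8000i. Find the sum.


Real: 4.5 + 8.2 = 12.7
Imag: -19.7 + 7.8 = -11.9

12.7000 - 11.9000i


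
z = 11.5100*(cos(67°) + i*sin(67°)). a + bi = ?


a = 11.5100*cos(67°) = 11.5100*0.39073 = 4.4973
b = 11.5100*sin(67°) = 11.5100*0.9205 = 10.5950

4.4973 + 10.5950i


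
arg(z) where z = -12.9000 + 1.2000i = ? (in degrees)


Re = -12.9, Im = 1.2
arg = atan2(1.2, -12.9) = 174.6855 degrees

arg(z) = 174.6855 degrees


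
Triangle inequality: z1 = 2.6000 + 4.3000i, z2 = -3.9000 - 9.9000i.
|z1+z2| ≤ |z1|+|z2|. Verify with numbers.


|z1| = sqrt(2.6^2 + 4.3^2) = sqrt(25.25) = 5.0249
|z2| = sqrt((-3.9)^2 + (-9.9)^2) = sqrt(113.22) = 10.6405
z1+z2 = -1.3000 - 5.6000i
|z1+z2| = sqrt(33.05) = 5.7489
|z1|+|z2| = 5.0249 + 10.6405 = 15.6654

|z1+z2| = 5.7489 ≤ |z1|+|z2| = 15.6654 (verified)


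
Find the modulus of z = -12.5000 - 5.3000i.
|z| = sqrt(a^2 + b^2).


|z| = sqrt((-12.5)^2 + (-5.3)^2) = sqrt(156.25 + 28.09) = sqrt(184.34) = 13.5772

|z| = 13.5772


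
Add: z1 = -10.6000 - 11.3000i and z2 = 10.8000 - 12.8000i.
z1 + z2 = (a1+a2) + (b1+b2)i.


Real: -10.6 + 10.8 = 0.2
Imag: -11.3 - 12.8 = -24.1

0.2000 - 24.1000i


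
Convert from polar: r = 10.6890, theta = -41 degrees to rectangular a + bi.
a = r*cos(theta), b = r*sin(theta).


a = 10.6890*cos(-41°) = 10.6890*0.75471 = 8.0671
b = 10.6890*sin(-41°) = 10.6890*(-0.65606) = -7.0126

8.0671 - 7.0126i


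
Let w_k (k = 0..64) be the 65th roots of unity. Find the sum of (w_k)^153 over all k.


The roots are w_k = w^k with w = e^(2*pi*i/65), and (w^k)^153 = (w^153)^k.
So S = 1 + u + u^2 + ... + u^(64) with u = w^153.
153 = 2*65 + 23, so 153 is not a multiple of 65: u = (w^65)^2 * w^23 = w^23 ≠ 1 (w is a primitive 65th root), while u^65 = (w^65)^153 = 1.
Geometric series: S = (1 - u^65)/(1 - u) = (1 - 1)/(1 - u) = 0

S = 0


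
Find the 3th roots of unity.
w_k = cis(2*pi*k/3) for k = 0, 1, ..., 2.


The 3th roots of unity are cis(360k/3°) for k=0..2
Angle step = 360/3 = 120°
Primitive root: cis(120°)
Primitive root = -0.5000 + 0.8660i

3 roots at angles: 0°, 120°, 240°


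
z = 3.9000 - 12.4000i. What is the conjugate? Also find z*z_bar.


z_bar = 3.9000 + 12.4000i
z*z_bar = 3.9^2 + (-12.4)^2 = 15.21 + 153.76 = 168.97

z_bar = 3.9000 + 12.4000i, z*z_bar = 168.97


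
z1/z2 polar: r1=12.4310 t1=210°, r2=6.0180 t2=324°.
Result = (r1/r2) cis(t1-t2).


r = 12.4310 / 6.0180 = 2.0656
theta = 210° - 324° = -114° = 246° (mod 360)

2.0656 cis(246°)


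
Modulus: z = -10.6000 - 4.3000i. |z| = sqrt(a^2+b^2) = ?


|z| = sqrt((-10.6)^2 + (-4.3)^2) = sqrt(112.36 + 18.49) = sqrt(130.85) = 11.4390

|z| = 11.4390


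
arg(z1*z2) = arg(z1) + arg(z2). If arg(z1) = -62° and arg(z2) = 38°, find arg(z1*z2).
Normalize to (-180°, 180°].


arg(z1*z2) = -62° + 38° = -24°
Normalized to (-180°, 180°]: -24°

-24°


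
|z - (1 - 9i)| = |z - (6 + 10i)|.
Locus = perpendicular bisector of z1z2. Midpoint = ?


Equal distances means the locus is the perpendicular bisector of z1 and z2.
Midpoint = ((1+6)/2, (-9+10)/2) = (3.5000, 0.5000)

Perpendicular bisector through (3.5000, 0.5000)


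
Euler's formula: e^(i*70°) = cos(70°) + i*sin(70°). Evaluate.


cos(70°) = 0.3420
sin(70°) = 0.9397

e^(i*70°) = 0.3420 + 0.9397i


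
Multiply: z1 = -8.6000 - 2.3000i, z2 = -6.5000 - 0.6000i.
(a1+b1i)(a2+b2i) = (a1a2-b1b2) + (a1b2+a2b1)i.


Real = -8.6*(-6.5) - (-2.3)*(-0.6) = 55.9 - 1.38 = 54.52
Imag = -8.6*(-0.6) - (6.5)*(-2.3) = 5.16 + 14.95 = 20.11

54.5200 + 20.1100i


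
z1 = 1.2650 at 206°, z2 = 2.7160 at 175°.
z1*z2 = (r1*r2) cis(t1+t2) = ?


r = 1.2650 * 2.7160 = 3.4357
theta = 206° + 175° = 381° = 21° (mod 360)

3.4357 cis(21°)


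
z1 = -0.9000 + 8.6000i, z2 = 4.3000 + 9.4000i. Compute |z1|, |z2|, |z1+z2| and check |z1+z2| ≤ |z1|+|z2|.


|z1| = sqrt((-0.9)^2 + 8.6^2) = sqrt(74.77) = 8.6470
|z2| = sqrt(4.3^2 + 9.4^2) = sqrt(106.85) = 10.3368
z1+z2 = 3.4000 + 18.0000i
|z1+z2| = sqrt(335.56) = 18.3183
|z1|+|z2| = 8.6470 + 10.3368 = 18.9838

|z1+z2| = 18.3183 ≤ |z1|+|z2| = 18.9838 (verified)


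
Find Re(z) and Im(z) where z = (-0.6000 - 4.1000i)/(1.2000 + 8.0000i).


Multiply by conjugate: (-0.6000 - 4.1000i)(1.2000 - 8.0000i) / (1.2^2 + 8^2)
Numerator real = -0.6*1.2 - (4.1)*8 = -33.52
Numerator imag = -4.1*1.2 - (-0.6)*8 = -0.12
Denominator = 65.44
Re(z) = -33.52/65.44 = -0.5122
Im(z) = -0.12/65.44 = -0.0018

Re(z) = -0.5122, Im(z) = -0.0018


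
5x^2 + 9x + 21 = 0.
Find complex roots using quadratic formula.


disc = 9^2 - 4*5*21 = 81 - 420 = -339
sqrt(|disc|) = sqrt(339) = 18.4120
Real part = -9/(2*5) = -0.9000
Imag part = 18.4120/(2*5) = 1.8412

-0.9000 ± 1.8412i


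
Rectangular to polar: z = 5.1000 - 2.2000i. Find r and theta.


r = sqrt(26.01+4.84) = sqrt(30.85) = 5.5543
theta = atan2(-2.2, 5.1) = -23.3340 degrees

r = 5.5543, theta = -23.3340 degrees


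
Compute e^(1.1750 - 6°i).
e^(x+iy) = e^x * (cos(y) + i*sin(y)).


e^1.1750 = 3.2381
cos(-6°) = 0.99452
sin(-6°) = -0.10453
Real = 3.2381*0.99452 = 3.2204
Imag = 3.2381*(-0.10453) = -0.3385

3.2204 - 0.3385i


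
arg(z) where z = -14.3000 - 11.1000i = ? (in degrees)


Re = -14.3, Im = -11.1
arg = atan2(-11.1, -14.3) = -142.1805 degrees

arg(z) = -142.1805 degrees


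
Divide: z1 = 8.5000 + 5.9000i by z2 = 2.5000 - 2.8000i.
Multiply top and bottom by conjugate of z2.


Conjugate of z2 = 2.5000 + 2.8000i
Numerator: (8.5000 + 5.9000i)(2.5000 + 2.8000i) = 4.7300 + 38.5500i
Denominator: 2.5^2 + (-2.8)^2 = 14.09
Result = (4.7300 + 38.5500i)/14.09

0.3357 + 2.7360i


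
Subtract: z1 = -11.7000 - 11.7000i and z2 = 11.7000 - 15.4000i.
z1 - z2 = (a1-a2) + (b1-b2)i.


Real: -11.7 - 11.7 = -23.4
Imag: -11.7 + 15.4 = 3.7

-23.4000 + 3.7000i


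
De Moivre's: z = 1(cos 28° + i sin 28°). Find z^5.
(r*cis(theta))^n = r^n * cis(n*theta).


r^5 = 1^5 = 1
n*theta = 5*28° = 140° = 140° (mod 360)
a = 1*cos(140°) = -0.7660
b = 1*sin(140°) = 0.6428

1 cis(140°) = -0.7660 + 0.6428i


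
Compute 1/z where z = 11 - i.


|z|^2 = 121+1 = 122
1/z = (11 + 1i)/122

1/z = 0.0902 + 0.0082i


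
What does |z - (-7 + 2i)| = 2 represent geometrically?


|z - z0| = r is a circle with center z0 and radius r.
Center = (-7, 2), radius = 2

Circle with center (-7, 2) and radius 2


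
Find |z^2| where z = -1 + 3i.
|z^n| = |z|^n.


|z| = sqrt(1+9) = sqrt(10) = 3.1623
|z^2| = |z|^2 = (sqrt(10))^2 = 10

|z^2| = 10


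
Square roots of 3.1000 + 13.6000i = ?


|z| = sqrt(9.61+184.96) = 13.9488
sqrt((|z|+a)/2) = sqrt((13.9488+3.1)/2) = sqrt(8.5244) = 2.9197
sqrt((|z|-a)/2) = sqrt((13.9488-3.1)/2) = sqrt(5.4244) = 2.3290

±(2.9197 + 2.3290i) i.e. 2.9197 + 2.3290i and -2.9197 - 2.3290i


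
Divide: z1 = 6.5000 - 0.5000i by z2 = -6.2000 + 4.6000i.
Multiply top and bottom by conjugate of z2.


Conjugate of z2 = -6.2000 - 4.6000i
Numerator: (6.5000 - 0.5000i)(-6.2000 - 4.6000i) = -42.6000 - 26.8000i
Denominator: (-6.2)^2 + 4.6^2 = 59.6
Result = (-42.6000 - 26.8000i)/59.6

-0.7148 - 0.4497i


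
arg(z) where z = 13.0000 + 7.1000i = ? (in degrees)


Re = 13, Im = 7.1
arg = atan2(7.1, 13) = 28.6413 degrees

arg(z) = 28.6413 degrees


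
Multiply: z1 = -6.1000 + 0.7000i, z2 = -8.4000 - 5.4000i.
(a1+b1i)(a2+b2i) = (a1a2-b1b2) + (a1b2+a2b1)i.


Real = -6.1*(-8.4) - 0.7*(-5.4) = 51.24 - (-3.78) = 55.02
Imag = -6.1*(-5.4) - (8.4)*0.7 = 32.94 - (5.88) = 27.06

55.0200 + 27.0600i


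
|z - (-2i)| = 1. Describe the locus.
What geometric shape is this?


|z - z0| = r is a circle with center z0 and radius r.
Center = (0, -2), radius = 1

Circle with center (0, -2) and radius 1


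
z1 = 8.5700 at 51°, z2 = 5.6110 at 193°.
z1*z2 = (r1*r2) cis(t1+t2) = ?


r = 8.5700 * 5.6110 = 48.0863
theta = 51° + 193° = 244° = 244° (mod 360)

48.0863 cis(244°)


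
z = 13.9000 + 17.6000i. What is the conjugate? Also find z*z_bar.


z_bar = 13.9000 - 17.6000i
z*z_bar = 13.9^2 + 17.6^2 = 193.21 + 309.76 = 502.97

z_bar = 13.9000 - 17.6000i, z*z_bar = 502.97


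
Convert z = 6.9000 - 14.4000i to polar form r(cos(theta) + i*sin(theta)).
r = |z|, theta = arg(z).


r = sqrt(47.61+207.36) = sqrt(254.97) = 15.9678
theta = atan2(-14.4, 6.9) = -64.3978 degrees

r = 15.9678, theta = -64.3978 degrees


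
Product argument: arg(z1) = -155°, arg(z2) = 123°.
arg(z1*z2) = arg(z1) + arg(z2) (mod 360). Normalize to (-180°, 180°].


arg(z1*z2) = -155° + 123° = -32°
Normalized to (-180°, 180°]: -32°

-32°


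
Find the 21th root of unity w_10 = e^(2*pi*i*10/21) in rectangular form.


Angle = 360*10/21 = 171.4286°
a = cos(171.4286°) = -0.9888
b = sin(171.4286°) = 0.1490

-0.9888 + 0.1490i


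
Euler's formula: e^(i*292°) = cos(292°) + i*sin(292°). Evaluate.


cos(292°) = 0.3746
sin(292°) = -0.9272

e^(i*292°) = 0.3746 - 0.9272i


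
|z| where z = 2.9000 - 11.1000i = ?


|z| = sqrt(2.9^2 + (-11.1)^2) = sqrt(8.41 + 123.21) = sqrt(131.62) = 11.4726

|z| = 11.4726


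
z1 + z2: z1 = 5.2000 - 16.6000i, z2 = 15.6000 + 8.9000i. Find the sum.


Real: 5.2 + 15.6 = 20.8
Imag: -16.6 + 8.9 = -7.7

20.8000 - 7.7000i


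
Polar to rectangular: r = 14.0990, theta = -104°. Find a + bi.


a = 14.0990*cos(-104°) = 14.0990*(-0.241922) = -3.4109
b = 14.0990*sin(-104°) = 14.0990*(-0.970296) = -13.6802

-3.4109 - 13.6802i


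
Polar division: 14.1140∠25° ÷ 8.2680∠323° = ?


r = 14.1140 / 8.2680 = 1.7071
theta = 25° - 323° = -298° = 62° (mod 360)

1.7071 cis(62°)


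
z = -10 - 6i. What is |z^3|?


|z| = sqrt(100+36) = sqrt(136) = 11.6619
|z^3| = |z|^3 = (sqrt(136))^3 = 136*sqrt(136)

|z^3| = 136*sqrt(136) ≈ 1586.0189


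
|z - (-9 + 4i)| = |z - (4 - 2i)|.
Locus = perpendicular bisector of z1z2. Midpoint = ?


Equal distances means the locus is the perpendicular bisector of z1 and z2.
Midpoint = ((-9+4)/2, (4+(-2))/2) = (-2.5000, 1.0000)

Perpendicular bisector through (-2.5000, 1.0000)


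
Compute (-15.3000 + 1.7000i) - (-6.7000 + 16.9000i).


Real: -15.3 + 6.7 = -8.6
Imag: 1.7 - 16.9 = -15.2

-8.6000 - 15.2000i


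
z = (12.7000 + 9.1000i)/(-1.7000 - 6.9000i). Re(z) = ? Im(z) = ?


Multiply by conjugate: (12.7000 + 9.1000i)(-1.7000 + 6.9000i) / ((-1.7)^2 + (-6.9)^2)
Numerator real = 12.7*(-1.7) + 9.1*(-6.9) = -84.38
Numerator imag = 9.1*(-1.7) - 12.7*(-6.9) = 72.16
Denominator = 50.5
Re(z) = -84.38/50.5 = -1.6709
Im(z) = 72.16/50.5 = 1.4289

Re(z) = -1.6709, Im(z) = 1.4289


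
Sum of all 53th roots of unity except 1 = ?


With w = e^(2*pi*i/53), all 53 of the 53th roots of unity w^0 = 1, w, ..., w^(52) sum to 0: 1 + w + ... + w^(52) = (1 - w^53)/(1 - w) = 0 since w^53 = 1, w ≠ 1.
Removing the root 1: w + w^2 + ... + w^(52) = 0 - 1 = -1

Sum = -1


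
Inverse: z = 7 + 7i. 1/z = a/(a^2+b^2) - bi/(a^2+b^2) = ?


|z|^2 = 49+49 = 98
1/z = (7 - 7i)/98

1/z = 0.0714 - 0.0714i


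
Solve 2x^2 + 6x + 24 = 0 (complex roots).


disc = 6^2 - 4*2*24 = 36 - 192 = -156
sqrt(|disc|) = sqrt(156) = 12.4900
Real part = -6/(2*2) = -1.5000
Imag part = 12.4900/(2*2) = 3.1225

-1.5000 ± 3.1225i


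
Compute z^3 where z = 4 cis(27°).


r^3 = 4^3 = 64
n*theta = 3*27° = 81° = 81° (mod 360)
a = 64*cos(81°) = 10.0118
b = 64*sin(81°) = 63.2121

64 cis(81°) = 10.0118 + 63.2121i


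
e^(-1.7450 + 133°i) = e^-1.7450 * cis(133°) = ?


e^-1.7450 = 0.1746
cos(133°) = -0.682
sin(133°) = 0.7314
Real = 0.1746*(-0.682) = -0.1191
Imag = 0.1746*0.7314 = 0.1277

-0.1191 + 0.1277i


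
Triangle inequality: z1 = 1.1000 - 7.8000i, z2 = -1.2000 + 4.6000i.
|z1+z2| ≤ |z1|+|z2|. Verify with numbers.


|z1| = sqrt(1.1^2 + (-7.8)^2) = sqrt(62.05) = 7.8772
|z2| = sqrt((-1.2)^2 + 4.6^2) = sqrt(22.6) = 4.7539
z1+z2 = -0.1000 - 3.2000i
|z1+z2| = sqrt(10.25) = 3.2016
|z1|+|z2| = 7.8772 + 4.7539 = 12.6311

|z1+z2| = 3.2016 ≤ |z1|+|z2| = 12.6311 (verified)


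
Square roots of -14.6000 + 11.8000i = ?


|z| = sqrt(213.16+139.24) = 18.7723
sqrt((|z|+a)/2) = sqrt((18.7723+(-14.6))/2) = sqrt(2.0862) = 1.4444
sqrt((|z|-a)/2) = sqrt((18.7723-(-14.6))/2) = sqrt(16.6862) = 4.0849

±(1.4444 + 4.0849i) i.e. 1.4444 + 4.0849i and -1.4444 - 4.0849i


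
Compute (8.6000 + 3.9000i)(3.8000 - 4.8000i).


Real = 8.6*3.8 - 3.9*(-4.8) = 32.68 - (-18.72) = 51.4
Imag = 8.6*(-4.8) + 3.8*3.9 = -41.28 + 14.82 = -26.46

51.4000 - 26.4600i


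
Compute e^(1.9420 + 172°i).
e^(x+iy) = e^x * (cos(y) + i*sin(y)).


e^1.9420 = 6.9727
cos(172°) = -0.990268
sin(172°) = 0.13917
Real = 6.9727*(-0.990268) = -6.9048
Imag = 6.9727*0.13917 = 0.9704

-6.9048 + 0.9704i


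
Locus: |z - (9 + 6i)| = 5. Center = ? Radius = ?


|z - z0| = r is a circle with center z0 and radius r.
Center = (9, 6), radius = 5

Circle with center (9, 6) and radius 5


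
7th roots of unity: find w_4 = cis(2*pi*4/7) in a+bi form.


Angle = 360*4/7 = 205.7143°
a = cos(205.7143°) = -0.9010
b = sin(205.7143°) = -0.4339

-0.9010 - 0.4339i


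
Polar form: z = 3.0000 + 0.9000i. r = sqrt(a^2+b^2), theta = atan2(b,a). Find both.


r = sqrt(9+0.81) = sqrt(9.81) = 3.1321
theta = atan2(0.9, 3) = 16.6992 degrees

r = 3.1321, theta = 16.6992 degrees


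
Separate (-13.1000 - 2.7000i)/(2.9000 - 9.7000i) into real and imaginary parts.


Multiply by conjugate: (-13.1000 - 2.7000i)(2.9000 + 9.7000i) / (2.9^2 + (-9.7)^2)
Numerator real = -13.1*2.9 - (2.7)*(-9.7) = -11.8
Numerator imag = -2.7*2.9 - (-13.1)*(-9.7) = -134.9
Denominator = 102.5
Re(z) = -11.8/102.5 = -0.1151
Im(z) = -134.9/102.5 = -1.3161

Re(z) = -0.1151, Im(z) = -1.3161


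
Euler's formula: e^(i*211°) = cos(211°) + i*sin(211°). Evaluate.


cos(211°) = -0.8572
sin(211°) = -0.5150

e^(i*211°) = -0.8572 - 0.5150i


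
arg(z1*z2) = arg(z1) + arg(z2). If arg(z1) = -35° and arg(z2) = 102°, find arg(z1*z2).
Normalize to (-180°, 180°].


arg(z1*z2) = -35° + 102° = 67°
Normalized to (-180°, 180°]: 67°

67°


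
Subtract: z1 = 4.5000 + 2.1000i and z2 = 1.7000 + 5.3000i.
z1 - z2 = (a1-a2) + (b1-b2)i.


Real: 4.5 - 1.7 = 2.8
Imag: 2.1 - 5.3 = -3.2

2.8000 - 3.2000i


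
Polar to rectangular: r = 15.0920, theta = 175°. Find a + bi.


a = 15.0920*cos(175°) = 15.0920*(-0.996195) = -15.0346
b = 15.0920*sin(175°) = 15.0920*0.08716 = 1.3154

-15.0346 + 1.3154i


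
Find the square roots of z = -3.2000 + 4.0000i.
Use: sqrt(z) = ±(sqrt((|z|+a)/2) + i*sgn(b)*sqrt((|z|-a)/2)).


|z| = sqrt(10.24+16) = 5.1225
sqrt((|z|+a)/2) = sqrt((5.1225+(-3.2))/2) = sqrt(0.9612) = 0.9804
sqrt((|z|-a)/2) = sqrt((5.1225-(-3.2))/2) = sqrt(4.1612) = 2.0399

±(0.9804 + 2.0399i) i.e. 0.9804 + 2.0399i and -0.9804 - 2.0399i


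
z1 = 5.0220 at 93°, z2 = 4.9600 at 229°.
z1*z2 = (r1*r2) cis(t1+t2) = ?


r = 5.0220 * 4.9600 = 24.9091
theta = 93° + 229° = 322° = 322° (mod 360)

24.9091 cis(322°)


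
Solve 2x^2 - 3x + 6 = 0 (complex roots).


disc = (-3)^2 - 4*2*6 = 9 - 48 = -39
sqrt(|disc|) = sqrt(39) = 6.2450
Real part = 3/(2*2) = 0.7500
Imag part = 6.2450/(2*2) = 1.5612

0.7500 ± 1.5612i


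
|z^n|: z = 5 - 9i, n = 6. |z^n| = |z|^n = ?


|z| = sqrt(25+81) = sqrt(106) = 10.2956
|z^6| = |z|^6 = (sqrt(106))^6 = 106^3 = 1191016

|z^6| = 1191016


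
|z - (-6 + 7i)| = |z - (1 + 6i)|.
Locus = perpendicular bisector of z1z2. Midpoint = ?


Equal distances means the locus is the perpendicular bisector of z1 and z2.
Midpoint = ((-6+1)/2, (7+6)/2) = (-2.5000, 6.5000)

Perpendicular bisector through (-2.5000, 6.5000)


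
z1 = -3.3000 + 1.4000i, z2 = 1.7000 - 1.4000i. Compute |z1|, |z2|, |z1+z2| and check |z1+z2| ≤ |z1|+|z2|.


|z1| = sqrt((-3.3)^2 + 1.4^2) = sqrt(12.85) = 3.5847
|z2| = sqrt(1.7^2 + (-1.4)^2) = sqrt(4.85) = 2.2023
z1+z2 = -1.6000
|z1+z2| = sqrt(2.56) = 1.6000
|z1|+|z2| = 3.5847 + 2.2023 = 5.7870

|z1+z2| = 1.6000 ≤ |z1|+|z2| = 5.7870 (verified)


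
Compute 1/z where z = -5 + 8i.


|z|^2 = 25+64 = 89
1/z = (-5 - 8i)/89

1/z = -0.0562 - 0.0899i


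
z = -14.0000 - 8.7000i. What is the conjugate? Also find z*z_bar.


z_bar = -14.0000 + 8.7000i
z*z_bar = (-14)^2 + (-8.7)^2 = 196 + 75.69 = 271.69

z_bar = -14.0000 + 8.7000i, z*z_bar = 271.69


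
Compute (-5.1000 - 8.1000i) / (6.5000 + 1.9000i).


Conjugate of z2 = 6.5000 - 1.9000i
Numerator: (-5.1000 - 8.1000i)(6.5000 - 1.9000i) = -48.5400 - 42.9600i
Denominator: 6.5^2 + 1.9^2 = 45.86
Result = (-48.5400 - 42.9600i)/45.86

-1.0584 - 0.9368i


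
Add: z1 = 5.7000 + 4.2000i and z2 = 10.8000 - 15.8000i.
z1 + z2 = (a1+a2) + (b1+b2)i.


Real: 5.7 + 10.8 = 16.5
Imag: 4.2 - 15.8 = -11.6

16.5000 - 11.6000i


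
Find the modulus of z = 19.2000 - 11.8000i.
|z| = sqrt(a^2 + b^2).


|z| = sqrt(19.2^2 + (-11.8)^2) = sqrt(368.64 + 139.24) = sqrt(507.88) = 22.5362

|z| = 22.5362


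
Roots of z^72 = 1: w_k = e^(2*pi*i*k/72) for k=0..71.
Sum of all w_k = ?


The sum of all 72th roots of unity is 0.
Geometric series: (1 - w^72)/(1 - w) = (1-1)/(1-w) = 0 since w^72 = 1, w ≠ 1.
Alternatively: coefficient of z^71 in z^72 - 1 is 0.

0


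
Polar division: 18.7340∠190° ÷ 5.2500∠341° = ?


r = 18.7340 / 5.2500 = 3.5684
theta = 190° - 341° = -151° = 209° (mod 360)

3.5684 cis(209°)


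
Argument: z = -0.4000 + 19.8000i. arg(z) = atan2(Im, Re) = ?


Re = -0.4, Im = 19.8
arg = atan2(19.8, -0.4) = 91.1573 degrees

arg(z) = 91.1573 degrees


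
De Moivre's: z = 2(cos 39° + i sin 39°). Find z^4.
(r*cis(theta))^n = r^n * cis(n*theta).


r^4 = 2^4 = 16
n*theta = 4*39° = 156° = 156° (mod 360)
a = 16*cos(156°) = -14.6167
b = 16*sin(156°) = 6.5078

16 cis(156°) = -14.6167 + 6.5078i


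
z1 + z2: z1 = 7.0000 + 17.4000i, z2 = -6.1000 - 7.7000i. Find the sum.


Real: 7 - 6.1 = 0.9
Imag: 17.4 - 7.7 = 9.7

0.9000 + 9.7000i


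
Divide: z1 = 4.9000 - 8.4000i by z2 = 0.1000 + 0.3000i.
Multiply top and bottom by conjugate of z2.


Conjugate of z2 = 0.1000 - 0.3000i
Numerator: (4.9000 - 8.4000i)(0.1000 - 0.3000i) = -2.0300 - 2.3100i
Denominator: 0.1^2 + 0.3^2 = 0.1
Result = (-2.0300 - 2.3100i)/0.1

-20.3000 - 23.1000i


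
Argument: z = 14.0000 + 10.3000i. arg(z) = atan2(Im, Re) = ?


Re = 14, Im = 10.3
arg = atan2(10.3, 14) = 36.3424 degrees

arg(z) = 36.3424 degrees


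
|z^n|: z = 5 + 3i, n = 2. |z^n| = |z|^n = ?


|z| = sqrt(25+9) = sqrt(34) = 5.8310
|z^2| = |z|^2 = (sqrt(34))^2 = 34

|z^2| = 34


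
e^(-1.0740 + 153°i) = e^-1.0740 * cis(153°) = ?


e^-1.0740 = 0.3416
cos(153°) = -0.891
sin(153°) = 0.454
Real = 0.3416*(-0.891) = -0.3044
Imag = 0.3416*0.454 = 0.1551

-0.3044 + 0.1551i


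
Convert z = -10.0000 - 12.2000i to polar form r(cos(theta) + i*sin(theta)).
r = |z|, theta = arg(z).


r = sqrt(100+148.84) = sqrt(248.84) = 15.7747
theta = atan2(-12.2, -10) = -129.3405 degrees

r = 15.7747, theta = -129.3405 degrees


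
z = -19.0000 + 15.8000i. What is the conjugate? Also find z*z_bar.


z_bar = -19.0000 - 15.8000i
z*z_bar = (-19)^2 + 15.8^2 = 361 + 249.64 = 610.64

z_bar = -19.0000 - 15.8000i, z*z_bar = 610.64


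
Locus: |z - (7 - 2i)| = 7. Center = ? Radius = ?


|z - z0| = r is a circle with center z0 and radius r.
Center = (7, -2), radius = 7

Circle with center (7, -2) and radius 7


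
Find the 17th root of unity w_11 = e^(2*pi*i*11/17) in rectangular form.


Angle = 360*11/17 = 232.9412°
a = cos(232.9412°) = -0.6026
b = sin(232.9412°) = -0.7980

-0.6026 - 0.7980i


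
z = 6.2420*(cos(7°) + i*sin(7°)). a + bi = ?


a = 6.2420*cos(7°) = 6.2420*0.99255 = 6.1955
b = 6.2420*sin(7°) = 6.2420*0.12187 = 0.7607

6.1955 + 0.7607i


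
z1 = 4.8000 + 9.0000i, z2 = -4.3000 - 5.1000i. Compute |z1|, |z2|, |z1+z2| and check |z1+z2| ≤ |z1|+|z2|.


|z1| = sqrt(4.8^2 + 9^2) = sqrt(104.04) = 10.2000
|z2| = sqrt((-4.3)^2 + (-5.1)^2) = sqrt(44.5) = 6.6708
z1+z2 = 0.5000 + 3.9000i
|z1+z2| = sqrt(15.46) = 3.9319
|z1|+|z2| = 10.2000 + 6.6708 = 16.8708

|z1+z2| = 3.9319 ≤ |z1|+|z2| = 16.8708 (verified)


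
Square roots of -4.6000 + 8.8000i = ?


|z| = sqrt(21.16+77.44) = 9.9298
sqrt((|z|+a)/2) = sqrt((9.9298+(-4.6))/2) = sqrt(2.6649) = 1.6324
sqrt((|z|-a)/2) = sqrt((9.9298-(-4.6))/2) = sqrt(7.2649) = 2.6953

±(1.6324 + 2.6953i) i.e. 1.6324 + 2.6953i and -1.6324 - 2.6953i


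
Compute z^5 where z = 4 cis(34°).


r^5 = 4^5 = 1024
n*theta = 5*34° = 170° = 170° (mod 360)
a = 1024*cos(170°) = -1008.4431
b = 1024*sin(170°) = 177.8157

1024 cis(170°) = -1008.4431 + 177.8157i


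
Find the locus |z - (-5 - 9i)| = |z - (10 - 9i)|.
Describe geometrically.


Equal distances means the locus is the perpendicular bisector of z1 and z2.
Midpoint = ((-5+10)/2, (-9+(-9))/2) = (2.5000, -9.0000)

Perpendicular bisector through (2.5000, -9.0000)


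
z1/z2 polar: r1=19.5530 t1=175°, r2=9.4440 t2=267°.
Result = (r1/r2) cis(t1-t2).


r = 19.5530 / 9.4440 = 2.0704
theta = 175° - 267° = -92° = 268° (mod 360)

2.0704 cis(268°)


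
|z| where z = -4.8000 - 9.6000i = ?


|z| = sqrt((-4.8)^2 + (-9.6)^2) = sqrt(23.04 + 92.16) = sqrt(115.2) = 10.7331

|z| = 10.7331


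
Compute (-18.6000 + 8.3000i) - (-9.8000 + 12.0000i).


Real: -18.6 + 9.8 = -8.8
Imag: 8.3 - 12 = -3.7

-8.8000 - 3.7000i


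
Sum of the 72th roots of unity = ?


The sum of all 72th roots of unity is 0.
Geometric series: (1 - w^72)/(1 - w) = (1-1)/(1-w) = 0 since w^72 = 1, w ≠ 1.
Alternatively: coefficient of z^71 in z^72 - 1 is 0.

0


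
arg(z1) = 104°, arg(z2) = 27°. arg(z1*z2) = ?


arg(z1*z2) = 104° + 27° = 131°
Normalized to (-180°, 180°]: 131°

131°


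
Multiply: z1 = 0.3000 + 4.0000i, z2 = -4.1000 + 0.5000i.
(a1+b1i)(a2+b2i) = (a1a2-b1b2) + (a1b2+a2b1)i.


Real = 0.3*(-4.1) - 4*0.5 = -1.23 - 2 = -3.23
Imag = 0.3*0.5 - (4.1)*4 = 0.15 - (16.4) = -16.25

-3.2300 - 16.2500i


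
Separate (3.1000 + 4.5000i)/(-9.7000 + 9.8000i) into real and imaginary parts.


Multiply by conjugate: (3.1000 + 4.5000i)(-9.7000 - 9.8000i) / ((-9.7)^2 + 9.8^2)
Numerator real = 3.1*(-9.7) + 4.5*9.8 = 14.03
Numerator imag = 4.5*(-9.7) - 3.1*9.8 = -74.03
Denominator = 190.13
Re(z) = 14.03/190.13 = 0.0738
Im(z) = -74.03/190.13 = -0.3894

Re(z) = 0.0738, Im(z) = -0.3894


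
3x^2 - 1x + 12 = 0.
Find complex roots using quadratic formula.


disc = (-1)^2 - 4*3*12 = 1 - 144 = -143
sqrt(|disc|) = sqrt(143) = 11.9583
Real part = 1/(2*3) = 0.1667
Imag part = 11.9583/(2*3) = 1.9930

0.1667 ± 1.9930i


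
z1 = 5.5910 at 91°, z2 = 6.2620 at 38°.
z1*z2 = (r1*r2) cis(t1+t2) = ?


r = 5.5910 * 6.2620 = 35.0108
theta = 91° + 38° = 129° = 129° (mod 360)

35.0108 cis(129°)


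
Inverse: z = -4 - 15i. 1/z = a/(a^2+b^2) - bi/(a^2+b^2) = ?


|z|^2 = 16+225 = 241
1/z = (-4 + 15i)/241

1/z = -0.0166 + 0.0622i


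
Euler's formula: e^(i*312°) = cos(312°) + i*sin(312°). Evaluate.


cos(312°) = 0.6691
sin(312°) = -0.7431

e^(i*312°) = 0.6691 - 0.7431i


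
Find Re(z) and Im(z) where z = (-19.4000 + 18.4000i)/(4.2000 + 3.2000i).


Multiply by conjugate: (-19.4000 + 18.4000i)(4.2000 - 3.2000i) / (4.2^2 + 3.2^2)
Numerator real = -19.4*4.2 + 18.4*3.2 = -22.6
Numerator imag = 18.4*4.2 - (-19.4)*3.2 = 139.36
Denominator = 27.88
Re(z) = -22.6/27.88 = -0.8106
Im(z) = 139.36/27.88 = 4.9986

Re(z) = -0.8106, Im(z) = 4.9986


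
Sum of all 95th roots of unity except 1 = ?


With w = e^(2*pi*i/95), all 95 of the 95th roots of unity w^0 = 1, w, ..., w^(94) sum to 0: 1 + w + ... + w^(94) = (1 - w^95)/(1 - w) = 0 since w^95 = 1, w ≠ 1.
Removing the root 1: w + w^2 + ... + w^(94) = 0 - 1 = -1

Sum = -1


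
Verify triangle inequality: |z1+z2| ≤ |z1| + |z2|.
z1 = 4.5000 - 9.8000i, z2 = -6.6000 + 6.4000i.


|z1| = sqrt(4.5^2 + (-9.8)^2) = sqrt(116.29) = 10.7838
|z2| = sqrt((-6.6)^2 + 6.4^2) = sqrt(84.52) = 9.1935
z1+z2 = -2.1000 - 3.4000i
|z1+z2| = sqrt(15.97) = 3.9962
|z1|+|z2| = 10.7838 + 9.1935 = 19.9773

|z1+z2| = 3.9962 ≤ |z1|+|z2| = 19.9773 (verified)


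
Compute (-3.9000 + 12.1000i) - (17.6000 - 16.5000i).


Real: -3.9 - 17.6 = -21.5
Imag: 12.1 + 16.5 = 28.6

-21.5000 + 28.6000i


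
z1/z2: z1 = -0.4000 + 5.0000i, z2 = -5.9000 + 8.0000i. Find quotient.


Conjugate of z2 = -5.9000 - 8.0000i
Numerator: (-0.4000 + 5.0000i)(-5.9000 - 8.0000i) = 42.3600 - 26.3000i
Denominator: (-5.9)^2 + 8^2 = 98.81
Result = (42.3600 - 26.3000i)/98.81

0.4287 - 0.2662i


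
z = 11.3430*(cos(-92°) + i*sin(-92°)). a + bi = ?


a = 11.3430*cos(-92°) = 11.3430*(-0.0349) = -0.3959
b = 11.3430*sin(-92°) = 11.3430*(-0.99939) = -11.3361

-0.3959 - 11.3361i


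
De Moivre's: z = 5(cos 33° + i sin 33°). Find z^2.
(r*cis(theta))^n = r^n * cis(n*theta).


r^2 = 5^2 = 25
n*theta = 2*33° = 66° = 66° (mod 360)
a = 25*cos(66°) = 10.1684
b = 25*sin(66°) = 22.8386

25 cis(66°) = 10.1684 + 22.8386i


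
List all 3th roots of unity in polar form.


The 3th roots of unity are cis(360k/3°) for k=0..2
Angle step = 360/3 = 120°
Primitive root: cis(120°)
Primitive root = -0.5000 + 0.8660i

3 roots at angles: 0°, 120°, 240°


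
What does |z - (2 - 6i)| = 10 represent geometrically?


|z - z0| = r is a circle with center z0 and radius r.
Center = (2, -6), radius = 10

Circle with center (2, -6) and radius 10


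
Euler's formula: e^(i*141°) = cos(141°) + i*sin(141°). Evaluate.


cos(141°) = -0.7771
sin(141°) = 0.6293

e^(i*141°) = -0.7771 + 0.6293i


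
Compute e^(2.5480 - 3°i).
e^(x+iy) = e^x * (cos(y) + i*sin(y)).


e^2.5480 = 12.7815
cos(-3°) = 0.99863
sin(-3°) = -0.052336
Real = 12.7815*0.99863 = 12.7640
Imag = 12.7815*(-0.052336) = -0.6689

12.7640 - 0.6689i


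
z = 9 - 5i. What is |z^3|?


|z| = sqrt(81+25) = sqrt(106) = 10.2956
|z^3| = |z|^3 = (sqrt(106))^3 = 106*sqrt(106)

|z^3| = 106*sqrt(106) ≈ 1091.3368


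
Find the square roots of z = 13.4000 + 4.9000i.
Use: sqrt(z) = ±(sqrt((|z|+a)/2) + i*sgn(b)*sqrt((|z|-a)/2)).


|z| = sqrt(179.56+24.01) = 14.2678
sqrt((|z|+a)/2) = sqrt((14.2678+13.4)/2) = sqrt(13.8339) = 3.7194
sqrt((|z|-a)/2) = sqrt((14.2678-13.4)/2) = sqrt(0.4339) = 0.6587

±(3.7194 + 0.6587i) i.e. 3.7194 + 0.6587i and -3.7194 - 0.6587i


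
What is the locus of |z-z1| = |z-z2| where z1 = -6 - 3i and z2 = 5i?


Equal distances means the locus is the perpendicular bisector of z1 and z2.
Midpoint = ((-6+0)/2, (-3+5)/2) = (-3.0000, 1.0000)

Perpendicular bisector through (-3.0000, 1.0000)


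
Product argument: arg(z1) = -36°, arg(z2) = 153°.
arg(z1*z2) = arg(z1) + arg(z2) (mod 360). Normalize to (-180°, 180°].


arg(z1*z2) = -36° + 153° = 117°
Normalized to (-180°, 180°]: 117°

117°


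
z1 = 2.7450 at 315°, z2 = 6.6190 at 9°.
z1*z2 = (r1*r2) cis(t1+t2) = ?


r = 2.7450 * 6.6190 = 18.1692
theta = 315° + 9° = 324° = 324° (mod 360)

18.1692 cis(324°)


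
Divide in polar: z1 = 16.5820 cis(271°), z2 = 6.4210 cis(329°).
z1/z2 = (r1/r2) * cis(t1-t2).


r = 16.5820 / 6.4210 = 2.5825
theta = 271° - 329° = -58° = 302° (mod 360)

2.5825 cis(302°)


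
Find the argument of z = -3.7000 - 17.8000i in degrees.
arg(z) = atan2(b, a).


Re = -3.7, Im = -17.8
arg = atan2(-17.8, -3.7) = -101.7426 degrees

arg(z) = -101.7426 degrees


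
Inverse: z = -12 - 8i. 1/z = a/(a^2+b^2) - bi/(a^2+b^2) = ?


|z|^2 = 144+64 = 208
1/z = (-12 + 8i)/208

1/z = -0.0577 + 0.0385i


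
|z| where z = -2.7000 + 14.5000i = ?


|z| = sqrt((-2.7)^2 + 14.5^2) = sqrt(7.29 + 210.25) = sqrt(217.54) = 14.7492

|z| = 14.7492


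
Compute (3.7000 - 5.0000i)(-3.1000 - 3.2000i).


Real = 3.7*(-3.1) - (-5)*(-3.2) = -11.47 - 16 = -27.47
Imag = 3.7*(-3.2) - (3.1)*(-5) = -11.84 + 15.5 = 3.66

-27.4700 + 3.6600i


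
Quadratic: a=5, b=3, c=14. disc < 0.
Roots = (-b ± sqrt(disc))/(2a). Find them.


disc = 3^2 - 4*5*14 = 9 - 280 = -271
sqrt(|disc|) = sqrt(271) = 16.4621
Real part = -3/(2*5) = -0.3000
Imag part = 16.4621/(2*5) = 1.6462

-0.3000 ± 1.6462i


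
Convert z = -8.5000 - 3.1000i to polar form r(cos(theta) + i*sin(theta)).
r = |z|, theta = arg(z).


r = sqrt(72.25+9.61) = sqrt(81.86) = 9.0477
theta = atan2(-3.1, -8.5) = -159.9628 degrees

r = 9.0477, theta = -159.9628 degrees
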